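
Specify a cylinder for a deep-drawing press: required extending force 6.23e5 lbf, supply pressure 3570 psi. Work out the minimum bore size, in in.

D ≈ 14.9 in

Extension force acts on the full piston face: F = P × (π/4)D².
D = √(4F / (πP)) = √(4 × 6.23e5 lbf / (π × 3570 psi))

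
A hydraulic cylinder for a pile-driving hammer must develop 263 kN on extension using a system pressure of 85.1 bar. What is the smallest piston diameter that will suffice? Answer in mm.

D ≈ 198 mm

Extension force acts on the full piston face: F = P × (π/4)D².
D = √(4F / (πP)) = √(4 × 263 kN / (π × 85.1 bar))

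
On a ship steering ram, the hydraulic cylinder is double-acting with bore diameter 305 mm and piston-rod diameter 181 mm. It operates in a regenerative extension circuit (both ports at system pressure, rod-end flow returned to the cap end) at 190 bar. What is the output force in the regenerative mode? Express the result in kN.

F ≈ 489 kN

With equal pressure on both faces, forces on the annular region cancel; the net push is pressure × rod cross-section.
Rod cross-section A_rod = π/4 × (181 mm)² = 25730 mm^2
F = P × A_rod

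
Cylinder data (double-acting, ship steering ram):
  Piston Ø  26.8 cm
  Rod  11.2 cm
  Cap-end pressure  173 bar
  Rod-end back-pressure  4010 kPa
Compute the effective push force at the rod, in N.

F ≈ 7.89e5 N

Cap-side area A_cap = π/4 × (26.8 cm)² = 564.1 cm^2
Rod-side annular area A_ann = π/4 × (26.8² − 11.2²) = 465.6 cm^2
Net thrust = P_cap·A_cap − P_rod·A_ann = 9.759e5 N − 1.867e5 N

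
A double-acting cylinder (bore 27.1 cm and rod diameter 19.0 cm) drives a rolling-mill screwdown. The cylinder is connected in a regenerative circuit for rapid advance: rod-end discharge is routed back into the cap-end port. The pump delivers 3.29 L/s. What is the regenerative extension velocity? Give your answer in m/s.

In regeneration the rod-end outflow joins the pump flow into the cap end, so the net volume the pump must supply per unit advance equals the rod cross-section area.
Rod cross-section A_rod = π/4 × (19.0 cm)² = 283.5 cm^2
v = Q_pump / A_rod

v ≈ 0.116 m/s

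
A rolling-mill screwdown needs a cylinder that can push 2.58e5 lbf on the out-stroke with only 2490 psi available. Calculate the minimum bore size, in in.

D ≈ 11.5 in

Extension force acts on the full piston face: F = P × (π/4)D².
D = √(4F / (πP)) = √(4 × 2.58e5 lbf / (π × 2490 psi))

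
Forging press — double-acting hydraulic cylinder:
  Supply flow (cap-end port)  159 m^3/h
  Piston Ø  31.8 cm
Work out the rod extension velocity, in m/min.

v ≈ 33.4 m/min

Cap-side area A_cap = π/4 × (31.8 cm)² = 794.2 cm^2
v = Q / A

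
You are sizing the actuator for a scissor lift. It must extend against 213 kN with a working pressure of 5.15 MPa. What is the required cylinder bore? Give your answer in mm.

Extension force acts on the full piston face: F = P × (π/4)D².
D = √(4F / (πP)) = √(4 × 213 kN / (π × 5.15 MPa))

D ≈ 229 mm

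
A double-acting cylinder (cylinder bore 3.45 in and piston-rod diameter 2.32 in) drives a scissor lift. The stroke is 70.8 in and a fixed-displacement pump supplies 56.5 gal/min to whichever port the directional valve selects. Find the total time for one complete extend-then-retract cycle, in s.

Cap-side area A_cap = π/4 × (3.45 in)² = 9.348 in^2
Rod-side annular area A_ann = π/4 × (3.45² − 2.32²) = 5.121 in^2
t_ext = A_cap·L/Q = 3.043 s
t_ret = A_ann·L/Q = 1.667 s
t_cycle = t_ext + t_ret

t ≈ 4.71 s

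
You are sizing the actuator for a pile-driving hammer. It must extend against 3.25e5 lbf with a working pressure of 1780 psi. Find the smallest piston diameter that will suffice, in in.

D ≈ 15.2 in

Extension force acts on the full piston face: F = P × (π/4)D².
D = √(4F / (πP)) = √(4 × 3.25e5 lbf / (π × 1780 psi))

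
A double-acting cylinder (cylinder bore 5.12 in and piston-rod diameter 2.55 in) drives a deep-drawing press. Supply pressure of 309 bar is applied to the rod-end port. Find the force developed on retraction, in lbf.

F ≈ 69400 lbf

Rod-side annular area A_ann = π/4 × (5.12² − 2.55²) = 15.48 in^2
On retraction the pressure acts on the annular area (bore minus rod).
F = P × A_ann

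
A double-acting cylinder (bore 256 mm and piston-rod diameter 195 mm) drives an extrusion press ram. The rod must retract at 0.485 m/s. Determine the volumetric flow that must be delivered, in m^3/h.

Rod-side annular area A_ann = π/4 × (256² − 195²) = 21610 mm^2
Q = A × v

Q ≈ 37.7 m^3/h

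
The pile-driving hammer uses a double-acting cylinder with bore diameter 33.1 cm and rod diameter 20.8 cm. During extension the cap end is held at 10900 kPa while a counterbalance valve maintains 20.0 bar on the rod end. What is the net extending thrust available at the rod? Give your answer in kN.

F ≈ 834 kN

Cap-side area A_cap = π/4 × (33.1 cm)² = 860.5 cm^2
Rod-side annular area A_ann = π/4 × (33.1² − 20.8²) = 520.7 cm^2
Net thrust = P_cap·A_cap − P_rod·A_ann = 937.9 kN − 104.1 kN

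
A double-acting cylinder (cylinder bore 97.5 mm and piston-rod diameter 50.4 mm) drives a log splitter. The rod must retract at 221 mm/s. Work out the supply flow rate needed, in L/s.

Q ≈ 1.21 L/s

Rod-side annular area A_ann = π/4 × (97.5² − 50.4²) = 5471 mm^2
Q = A × v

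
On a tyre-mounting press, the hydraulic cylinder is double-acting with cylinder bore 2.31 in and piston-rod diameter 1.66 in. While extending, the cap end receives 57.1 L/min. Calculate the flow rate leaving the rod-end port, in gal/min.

Cap-side area A_cap = π/4 × (2.31 in)² = 4.191 in^2
Rod-side annular area A_ann = π/4 × (2.31² − 1.66²) = 2.027 in^2
Piston speed v = Q_in/A_cap; rod-end outflow Q_out = v × A_ann = Q_in × A_ann/A_cap.

Q_out ≈ 7.29 gal/min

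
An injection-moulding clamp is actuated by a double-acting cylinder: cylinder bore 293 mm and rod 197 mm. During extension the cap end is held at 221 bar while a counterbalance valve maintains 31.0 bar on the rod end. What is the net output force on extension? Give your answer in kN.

F ≈ 1380 kN

Cap-side area A_cap = π/4 × (293 mm)² = 67430 mm^2
Rod-side annular area A_ann = π/4 × (293² − 197²) = 36950 mm^2
Net thrust = P_cap·A_cap − P_rod·A_ann = 1490 kN − 114.5 kN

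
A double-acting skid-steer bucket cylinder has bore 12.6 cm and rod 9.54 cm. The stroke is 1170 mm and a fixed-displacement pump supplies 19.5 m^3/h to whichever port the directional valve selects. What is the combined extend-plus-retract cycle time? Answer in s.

Cap-side area A_cap = π/4 × (12.6 cm)² = 124.7 cm^2
Rod-side annular area A_ann = π/4 × (12.6² − 9.54²) = 53.21 cm^2
t_ext = A_cap·L/Q = 2.693 s
t_ret = A_ann·L/Q = 1.149 s
t_cycle = t_ext + t_ret

t ≈ 3.84 s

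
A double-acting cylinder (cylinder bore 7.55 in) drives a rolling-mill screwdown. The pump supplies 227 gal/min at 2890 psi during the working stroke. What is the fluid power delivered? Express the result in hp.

Hydraulic power = P × Q

W ≈ 383 hp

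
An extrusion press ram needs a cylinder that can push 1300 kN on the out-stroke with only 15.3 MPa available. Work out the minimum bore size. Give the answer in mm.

Extension force acts on the full piston face: F = P × (π/4)D².
D = √(4F / (πP)) = √(4 × 1300 kN / (π × 15.3 MPa))

D ≈ 329 mm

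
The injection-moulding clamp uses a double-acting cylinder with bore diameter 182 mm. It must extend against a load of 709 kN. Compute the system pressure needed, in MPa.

Cap-side area A_cap = π/4 × (182 mm)² = 26020 mm^2
P = F / A = 709 kN / A

P ≈ 27.3 MPa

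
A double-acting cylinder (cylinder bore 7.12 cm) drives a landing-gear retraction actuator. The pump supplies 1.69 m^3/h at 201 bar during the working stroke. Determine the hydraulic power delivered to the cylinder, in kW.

Hydraulic power = P × Q

W ≈ 9.44 kW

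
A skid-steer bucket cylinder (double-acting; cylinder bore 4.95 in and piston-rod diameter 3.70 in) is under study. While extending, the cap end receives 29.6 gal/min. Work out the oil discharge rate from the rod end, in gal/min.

Q_out ≈ 13.1 gal/min

Cap-side area A_cap = π/4 × (4.95 in)² = 19.24 in^2
Rod-side annular area A_ann = π/4 × (4.95² − 3.70²) = 8.492 in^2
Piston speed v = Q_in/A_cap; rod-end outflow Q_out = v × A_ann = Q_in × A_ann/A_cap.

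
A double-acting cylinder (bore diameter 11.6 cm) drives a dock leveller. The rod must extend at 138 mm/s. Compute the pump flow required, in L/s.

Cap-side area A_cap = π/4 × (11.6 cm)² = 105.7 cm^2
Q = A × v

Q ≈ 1.46 L/s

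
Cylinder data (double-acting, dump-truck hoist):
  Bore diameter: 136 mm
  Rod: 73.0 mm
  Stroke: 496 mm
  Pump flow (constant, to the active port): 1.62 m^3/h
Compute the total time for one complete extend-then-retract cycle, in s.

t ≈ 27.4 s

Cap-side area A_cap = π/4 × (136 mm)² = 14530 mm^2
Rod-side annular area A_ann = π/4 × (136² − 73.0²) = 10340 mm^2
t_ext = A_cap·L/Q = 16.01 s
t_ret = A_ann·L/Q = 11.40 s
t_cycle = t_ext + t_ret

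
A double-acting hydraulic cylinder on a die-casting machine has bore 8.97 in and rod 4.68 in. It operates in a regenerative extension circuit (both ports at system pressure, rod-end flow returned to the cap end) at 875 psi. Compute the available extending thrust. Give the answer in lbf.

With equal pressure on both faces, forces on the annular region cancel; the net push is pressure × rod cross-section.
Rod cross-section A_rod = π/4 × (4.68 in)² = 17.20 in^2
F = P × A_rod

F ≈ 15100 lbf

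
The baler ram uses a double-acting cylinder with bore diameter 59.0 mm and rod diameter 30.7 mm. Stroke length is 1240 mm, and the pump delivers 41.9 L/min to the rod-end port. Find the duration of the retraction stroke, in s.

Rod-side annular area A_ann = π/4 × (59.0² − 30.7²) = 1994 mm^2
Swept volume V = A × L; t = V / Q = A·L / Q

t ≈ 3.54 s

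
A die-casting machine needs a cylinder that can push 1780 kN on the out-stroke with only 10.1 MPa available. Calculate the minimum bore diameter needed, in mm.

D ≈ 474 mm

Extension force acts on the full piston face: F = P × (π/4)D².
D = √(4F / (πP)) = √(4 × 1780 kN / (π × 10.1 MPa))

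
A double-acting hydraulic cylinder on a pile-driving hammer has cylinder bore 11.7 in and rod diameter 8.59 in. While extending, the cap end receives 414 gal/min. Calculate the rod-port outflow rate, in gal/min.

Q_out ≈ 191 gal/min

Cap-side area A_cap = π/4 × (11.7 in)² = 107.5 in^2
Rod-side annular area A_ann = π/4 × (11.7² − 8.59²) = 49.56 in^2
Piston speed v = Q_in/A_cap; rod-end outflow Q_out = v × A_ann = Q_in × A_ann/A_cap.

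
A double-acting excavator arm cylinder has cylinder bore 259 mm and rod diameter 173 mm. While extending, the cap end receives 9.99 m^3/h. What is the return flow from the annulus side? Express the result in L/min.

Cap-side area A_cap = π/4 × (259 mm)² = 52690 mm^2
Rod-side annular area A_ann = π/4 × (259² − 173²) = 29180 mm^2
Piston speed v = Q_in/A_cap; rod-end outflow Q_out = v × A_ann = Q_in × A_ann/A_cap.

Q_out ≈ 92.2 L/min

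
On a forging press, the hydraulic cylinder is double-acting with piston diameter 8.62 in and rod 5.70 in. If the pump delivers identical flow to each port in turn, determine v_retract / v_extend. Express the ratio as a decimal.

Cap-side area A_cap = π/4 × (8.62 in)² = 58.36 in^2
Rod-side annular area A_ann = π/4 × (8.62² − 5.70²) = 32.84 in^2
For equal Q, v ∝ 1/A, so v_ret/v_ext = A_cap/A_ann.

v_ret/v_ext ≈ 1.78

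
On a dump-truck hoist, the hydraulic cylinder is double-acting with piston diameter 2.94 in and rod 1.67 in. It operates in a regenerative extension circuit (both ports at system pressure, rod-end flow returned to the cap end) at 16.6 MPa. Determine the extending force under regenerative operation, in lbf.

F ≈ 5270 lbf

With equal pressure on both faces, forces on the annular region cancel; the net push is pressure × rod cross-section.
Rod cross-section A_rod = π/4 × (1.67 in)² = 2.190 in^2
F = P × A_rod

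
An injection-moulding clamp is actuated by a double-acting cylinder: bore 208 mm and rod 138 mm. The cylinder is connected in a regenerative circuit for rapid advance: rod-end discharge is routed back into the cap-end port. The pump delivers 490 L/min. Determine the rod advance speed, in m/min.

v ≈ 32.8 m/min

In regeneration the rod-end outflow joins the pump flow into the cap end, so the net volume the pump must supply per unit advance equals the rod cross-section area.
Rod cross-section A_rod = π/4 × (138 mm)² = 14960 mm^2
v = Q_pump / A_rod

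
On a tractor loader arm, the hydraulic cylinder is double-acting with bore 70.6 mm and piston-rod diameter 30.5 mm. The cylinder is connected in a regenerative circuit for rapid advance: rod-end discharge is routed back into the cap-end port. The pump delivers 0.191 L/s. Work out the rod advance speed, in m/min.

v ≈ 15.7 m/min

In regeneration the rod-end outflow joins the pump flow into the cap end, so the net volume the pump must supply per unit advance equals the rod cross-section area.
Rod cross-section A_rod = π/4 × (30.5 mm)² = 730.6 mm^2
v = Q_pump / A_rod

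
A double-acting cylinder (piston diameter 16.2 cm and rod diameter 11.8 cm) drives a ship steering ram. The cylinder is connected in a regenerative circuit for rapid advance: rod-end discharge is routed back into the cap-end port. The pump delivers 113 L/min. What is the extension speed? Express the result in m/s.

In regeneration the rod-end outflow joins the pump flow into the cap end, so the net volume the pump must supply per unit advance equals the rod cross-section area.
Rod cross-section A_rod = π/4 × (11.8 cm)² = 109.4 cm^2
v = Q_pump / A_rod

v ≈ 0.172 m/s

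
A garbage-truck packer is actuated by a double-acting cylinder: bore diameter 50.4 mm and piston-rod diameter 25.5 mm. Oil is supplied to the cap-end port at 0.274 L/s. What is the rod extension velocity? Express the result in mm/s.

Cap-side area A_cap = π/4 × (50.4 mm)² = 1995 mm^2
v = Q / A

v ≈ 137 mm/s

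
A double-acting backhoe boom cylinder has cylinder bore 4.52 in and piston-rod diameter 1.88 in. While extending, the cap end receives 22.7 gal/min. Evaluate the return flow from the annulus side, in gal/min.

Cap-side area A_cap = π/4 × (4.52 in)² = 16.05 in^2
Rod-side annular area A_ann = π/4 × (4.52² − 1.88²) = 13.27 in^2
Piston speed v = Q_in/A_cap; rod-end outflow Q_out = v × A_ann = Q_in × A_ann/A_cap.

Q_out ≈ 18.8 gal/min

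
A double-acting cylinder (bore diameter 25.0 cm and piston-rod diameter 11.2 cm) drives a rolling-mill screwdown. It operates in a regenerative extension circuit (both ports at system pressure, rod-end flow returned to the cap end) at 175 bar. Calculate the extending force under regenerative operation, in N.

With equal pressure on both faces, forces on the annular region cancel; the net push is pressure × rod cross-section.
Rod cross-section A_rod = π/4 × (11.2 cm)² = 98.52 cm^2
F = P × A_rod

F ≈ 1.72e5 N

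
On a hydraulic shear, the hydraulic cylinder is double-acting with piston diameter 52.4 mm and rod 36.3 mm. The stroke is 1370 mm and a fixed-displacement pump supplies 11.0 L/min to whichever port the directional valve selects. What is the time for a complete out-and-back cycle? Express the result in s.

t ≈ 24.5 s

Cap-side area A_cap = π/4 × (52.4 mm)² = 2157 mm^2
Rod-side annular area A_ann = π/4 × (52.4² − 36.3²) = 1122 mm^2
t_ext = A_cap·L/Q = 16.12 s
t_ret = A_ann·L/Q = 8.381 s
t_cycle = t_ext + t_ret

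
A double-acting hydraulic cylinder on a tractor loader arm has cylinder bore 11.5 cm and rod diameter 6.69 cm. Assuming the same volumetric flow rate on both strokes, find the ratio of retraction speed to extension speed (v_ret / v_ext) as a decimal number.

v_ret/v_ext ≈ 1.51

Cap-side area A_cap = π/4 × (11.5 cm)² = 103.9 cm^2
Rod-side annular area A_ann = π/4 × (11.5² − 6.69²) = 68.72 cm^2
For equal Q, v ∝ 1/A, so v_ret/v_ext = A_cap/A_ann.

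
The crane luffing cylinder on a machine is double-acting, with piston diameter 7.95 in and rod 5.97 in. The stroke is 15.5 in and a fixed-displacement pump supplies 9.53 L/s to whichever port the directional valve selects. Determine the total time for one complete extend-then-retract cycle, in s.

Cap-side area A_cap = π/4 × (7.95 in)² = 49.64 in^2
Rod-side annular area A_ann = π/4 × (7.95² − 5.97²) = 21.65 in^2
t_ext = A_cap·L/Q = 1.323 s
t_ret = A_ann·L/Q = 0.5769 s
t_cycle = t_ext + t_ret

t ≈ 1.90 s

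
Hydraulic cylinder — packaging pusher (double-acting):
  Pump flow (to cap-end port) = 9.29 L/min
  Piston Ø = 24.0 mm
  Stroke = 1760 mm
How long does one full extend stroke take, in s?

Cap-side area A_cap = π/4 × (24.0 mm)² = 452.4 mm^2
Swept volume V = A × L; t = V / Q = A·L / Q

t ≈ 5.14 s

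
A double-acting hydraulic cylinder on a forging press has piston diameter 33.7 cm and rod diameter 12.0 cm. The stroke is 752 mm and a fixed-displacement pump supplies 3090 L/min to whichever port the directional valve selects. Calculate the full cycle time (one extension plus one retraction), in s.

t ≈ 2.44 s

Cap-side area A_cap = π/4 × (33.7 cm)² = 892.0 cm^2
Rod-side annular area A_ann = π/4 × (33.7² − 12.0²) = 778.9 cm^2
t_ext = A_cap·L/Q = 1.302 s
t_ret = A_ann·L/Q = 1.137 s
t_cycle = t_ext + t_ret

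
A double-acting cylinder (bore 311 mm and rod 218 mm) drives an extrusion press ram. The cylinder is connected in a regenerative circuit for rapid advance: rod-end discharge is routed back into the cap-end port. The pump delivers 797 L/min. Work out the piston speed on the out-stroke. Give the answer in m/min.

v ≈ 21.4 m/min

In regeneration the rod-end outflow joins the pump flow into the cap end, so the net volume the pump must supply per unit advance equals the rod cross-section area.
Rod cross-section A_rod = π/4 × (218 mm)² = 37330 mm^2
v = Q_pump / A_rod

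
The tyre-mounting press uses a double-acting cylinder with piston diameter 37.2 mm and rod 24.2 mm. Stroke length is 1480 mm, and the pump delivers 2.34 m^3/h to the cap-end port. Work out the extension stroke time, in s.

Cap-side area A_cap = π/4 × (37.2 mm)² = 1087 mm^2
Swept volume V = A × L; t = V / Q = A·L / Q

t ≈ 2.47 s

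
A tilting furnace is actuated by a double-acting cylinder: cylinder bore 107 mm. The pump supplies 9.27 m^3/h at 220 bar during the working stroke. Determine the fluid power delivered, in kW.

Hydraulic power = P × Q

W ≈ 56.6 kW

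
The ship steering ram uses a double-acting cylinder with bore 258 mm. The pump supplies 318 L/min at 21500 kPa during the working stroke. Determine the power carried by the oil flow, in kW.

W ≈ 114 kW

Hydraulic power = P × Q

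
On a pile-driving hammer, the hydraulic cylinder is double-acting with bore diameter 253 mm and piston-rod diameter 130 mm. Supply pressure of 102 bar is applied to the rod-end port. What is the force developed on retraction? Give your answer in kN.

F ≈ 377 kN

Rod-side annular area A_ann = π/4 × (253² − 130²) = 37000 mm^2
On retraction the pressure acts on the annular area (bore minus rod).
F = P × A_ann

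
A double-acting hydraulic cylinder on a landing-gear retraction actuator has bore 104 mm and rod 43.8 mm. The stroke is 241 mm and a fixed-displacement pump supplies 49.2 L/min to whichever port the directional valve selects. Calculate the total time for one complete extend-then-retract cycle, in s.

t ≈ 4.55 s

Cap-side area A_cap = π/4 × (104 mm)² = 8495 mm^2
Rod-side annular area A_ann = π/4 × (104² − 43.8²) = 6988 mm^2
t_ext = A_cap·L/Q = 2.497 s
t_ret = A_ann·L/Q = 2.054 s
t_cycle = t_ext + t_ret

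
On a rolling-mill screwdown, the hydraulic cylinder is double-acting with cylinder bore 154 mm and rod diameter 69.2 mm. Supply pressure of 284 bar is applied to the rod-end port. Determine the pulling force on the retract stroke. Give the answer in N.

F ≈ 4.22e5 N

Rod-side annular area A_ann = π/4 × (154² − 69.2²) = 14870 mm^2
On retraction the pressure acts on the annular area (bore minus rod).
F = P × A_ann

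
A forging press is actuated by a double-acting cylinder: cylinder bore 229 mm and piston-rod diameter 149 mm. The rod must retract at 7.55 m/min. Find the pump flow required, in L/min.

Rod-side annular area A_ann = π/4 × (229² − 149²) = 23750 mm^2
Q = A × v

Q ≈ 179 L/min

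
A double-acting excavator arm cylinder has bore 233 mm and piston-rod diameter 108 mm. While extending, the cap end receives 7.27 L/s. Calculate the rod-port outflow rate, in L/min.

Q_out ≈ 342 L/min

Cap-side area A_cap = π/4 × (233 mm)² = 42640 mm^2
Rod-side annular area A_ann = π/4 × (233² − 108²) = 33480 mm^2
Piston speed v = Q_in/A_cap; rod-end outflow Q_out = v × A_ann = Q_in × A_ann/A_cap.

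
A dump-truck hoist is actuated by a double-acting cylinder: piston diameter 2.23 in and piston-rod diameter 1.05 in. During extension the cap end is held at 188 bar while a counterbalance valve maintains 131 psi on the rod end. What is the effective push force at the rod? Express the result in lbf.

Cap-side area A_cap = π/4 × (2.23 in)² = 3.906 in^2
Rod-side annular area A_ann = π/4 × (2.23² − 1.05²) = 3.040 in^2
Net thrust = P_cap·A_cap − P_rod·A_ann = 10650 lbf − 398.2 lbf

F ≈ 10300 lbf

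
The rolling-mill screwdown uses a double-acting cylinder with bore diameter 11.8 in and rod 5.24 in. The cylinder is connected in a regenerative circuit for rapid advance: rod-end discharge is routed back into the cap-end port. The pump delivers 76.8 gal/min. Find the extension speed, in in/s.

v ≈ 13.7 in/s

In regeneration the rod-end outflow joins the pump flow into the cap end, so the net volume the pump must supply per unit advance equals the rod cross-section area.
Rod cross-section A_rod = π/4 × (5.24 in)² = 21.57 in^2
v = Q_pump / A_rod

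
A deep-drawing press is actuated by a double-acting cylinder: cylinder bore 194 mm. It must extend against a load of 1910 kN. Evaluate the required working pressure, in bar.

P ≈ 646 bar

Cap-side area A_cap = π/4 × (194 mm)² = 29560 mm^2
P = F / A = 1910 kN / A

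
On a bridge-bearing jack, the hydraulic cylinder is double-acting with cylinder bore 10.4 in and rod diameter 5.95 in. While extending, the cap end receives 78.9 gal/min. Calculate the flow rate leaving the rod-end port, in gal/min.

Cap-side area A_cap = π/4 × (10.4 in)² = 84.95 in^2
Rod-side annular area A_ann = π/4 × (10.4² − 5.95²) = 57.14 in^2
Piston speed v = Q_in/A_cap; rod-end outflow Q_out = v × A_ann = Q_in × A_ann/A_cap.

Q_out ≈ 53.1 gal/min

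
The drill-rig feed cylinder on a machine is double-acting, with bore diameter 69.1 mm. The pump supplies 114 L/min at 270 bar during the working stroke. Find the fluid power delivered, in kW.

Hydraulic power = P × Q

W ≈ 51.3 kW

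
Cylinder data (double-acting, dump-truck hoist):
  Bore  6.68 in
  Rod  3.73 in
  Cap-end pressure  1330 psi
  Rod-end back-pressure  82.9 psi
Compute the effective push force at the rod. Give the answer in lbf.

Cap-side area A_cap = π/4 × (6.68 in)² = 35.05 in^2
Rod-side annular area A_ann = π/4 × (6.68² − 3.73²) = 24.12 in^2
Net thrust = P_cap·A_cap − P_rod·A_ann = 46610 lbf − 1999 lbf

F ≈ 44600 lbf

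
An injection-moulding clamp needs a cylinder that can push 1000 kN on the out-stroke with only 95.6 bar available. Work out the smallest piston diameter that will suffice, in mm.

Extension force acts on the full piston face: F = P × (π/4)D².
D = √(4F / (πP)) = √(4 × 1000 kN / (π × 95.6 bar))

D ≈ 365 mm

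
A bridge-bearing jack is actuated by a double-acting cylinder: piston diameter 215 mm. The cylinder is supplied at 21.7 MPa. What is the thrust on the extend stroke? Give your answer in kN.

Cap-side area A_cap = π/4 × (215 mm)² = 36310 mm^2
F = P × A_cap = 21.7 MPa × A_cap

F ≈ 788 kN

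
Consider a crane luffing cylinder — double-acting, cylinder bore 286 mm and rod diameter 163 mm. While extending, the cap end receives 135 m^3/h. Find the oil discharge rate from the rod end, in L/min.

Q_out ≈ 1520 L/min

Cap-side area A_cap = π/4 × (286 mm)² = 64240 mm^2
Rod-side annular area A_ann = π/4 × (286² − 163²) = 43380 mm^2
Piston speed v = Q_in/A_cap; rod-end outflow Q_out = v × A_ann = Q_in × A_ann/A_cap.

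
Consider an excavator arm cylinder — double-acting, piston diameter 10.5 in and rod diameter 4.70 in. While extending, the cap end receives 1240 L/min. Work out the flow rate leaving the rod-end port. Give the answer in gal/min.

Cap-side area A_cap = π/4 × (10.5 in)² = 86.59 in^2
Rod-side annular area A_ann = π/4 × (10.5² − 4.70²) = 69.24 in^2
Piston speed v = Q_in/A_cap; rod-end outflow Q_out = v × A_ann = Q_in × A_ann/A_cap.

Q_out ≈ 262 gal/min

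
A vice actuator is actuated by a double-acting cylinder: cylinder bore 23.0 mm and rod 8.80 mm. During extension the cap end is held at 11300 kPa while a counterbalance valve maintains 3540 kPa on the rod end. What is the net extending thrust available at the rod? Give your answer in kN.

F ≈ 3.44 kN

Cap-side area A_cap = π/4 × (23.0 mm)² = 415.5 mm^2
Rod-side annular area A_ann = π/4 × (23.0² − 8.80²) = 354.7 mm^2
Net thrust = P_cap·A_cap − P_rod·A_ann = 4.695 kN − 1.255 kN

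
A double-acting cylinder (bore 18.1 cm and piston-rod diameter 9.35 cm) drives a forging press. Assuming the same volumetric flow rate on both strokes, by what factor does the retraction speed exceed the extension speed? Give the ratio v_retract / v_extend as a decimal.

Cap-side area A_cap = π/4 × (18.1 cm)² = 257.3 cm^2
Rod-side annular area A_ann = π/4 × (18.1² − 9.35²) = 188.6 cm^2
For equal Q, v ∝ 1/A, so v_ret/v_ext = A_cap/A_ann.

v_ret/v_ext ≈ 1.36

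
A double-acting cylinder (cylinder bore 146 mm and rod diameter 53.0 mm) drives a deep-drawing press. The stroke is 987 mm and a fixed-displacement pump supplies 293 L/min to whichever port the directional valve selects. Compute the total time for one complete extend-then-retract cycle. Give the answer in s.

t ≈ 6.32 s

Cap-side area A_cap = π/4 × (146 mm)² = 16740 mm^2
Rod-side annular area A_ann = π/4 × (146² − 53.0²) = 14540 mm^2
t_ext = A_cap·L/Q = 3.384 s
t_ret = A_ann·L/Q = 2.938 s
t_cycle = t_ext + t_ret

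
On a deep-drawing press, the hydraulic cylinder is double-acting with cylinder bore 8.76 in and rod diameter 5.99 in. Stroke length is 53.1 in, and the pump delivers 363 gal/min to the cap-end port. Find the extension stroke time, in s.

Cap-side area A_cap = π/4 × (8.76 in)² = 60.27 in^2
Swept volume V = A × L; t = V / Q = A·L / Q

t ≈ 2.29 s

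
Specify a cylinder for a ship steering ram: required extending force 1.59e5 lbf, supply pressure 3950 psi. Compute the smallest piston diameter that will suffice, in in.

Extension force acts on the full piston face: F = P × (π/4)D².
D = √(4F / (πP)) = √(4 × 1.59e5 lbf / (π × 3950 psi))

D ≈ 7.16 in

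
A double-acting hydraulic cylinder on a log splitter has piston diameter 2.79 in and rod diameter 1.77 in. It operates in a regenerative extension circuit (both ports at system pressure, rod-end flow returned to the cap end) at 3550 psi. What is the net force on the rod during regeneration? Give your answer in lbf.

F ≈ 8740 lbf

With equal pressure on both faces, forces on the annular region cancel; the net push is pressure × rod cross-section.
Rod cross-section A_rod = π/4 × (1.77 in)² = 2.461 in^2
F = P × A_rod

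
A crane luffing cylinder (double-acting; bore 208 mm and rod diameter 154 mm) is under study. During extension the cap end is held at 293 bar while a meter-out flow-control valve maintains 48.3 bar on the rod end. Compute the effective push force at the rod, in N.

F ≈ 9.21e5 N

Cap-side area A_cap = π/4 × (208 mm)² = 33980 mm^2
Rod-side annular area A_ann = π/4 × (208² − 154²) = 15350 mm^2
Net thrust = P_cap·A_cap − P_rod·A_ann = 9.956e5 N − 74150 N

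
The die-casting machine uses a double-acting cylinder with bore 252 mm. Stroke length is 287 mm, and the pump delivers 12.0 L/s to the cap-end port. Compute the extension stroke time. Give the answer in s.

Cap-side area A_cap = π/4 × (252 mm)² = 49880 mm^2
Swept volume V = A × L; t = V / Q = A·L / Q

t ≈ 1.19 s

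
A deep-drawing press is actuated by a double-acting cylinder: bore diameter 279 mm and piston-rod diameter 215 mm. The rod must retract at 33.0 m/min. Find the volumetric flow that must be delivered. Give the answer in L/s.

Q ≈ 13.7 L/s

Rod-side annular area A_ann = π/4 × (279² − 215²) = 24830 mm^2
Q = A × v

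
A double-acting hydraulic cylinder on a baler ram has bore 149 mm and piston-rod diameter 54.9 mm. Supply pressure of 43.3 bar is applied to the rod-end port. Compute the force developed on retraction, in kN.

Rod-side annular area A_ann = π/4 × (149² − 54.9²) = 15070 mm^2
On retraction the pressure acts on the annular area (bore minus rod).
F = P × A_ann

F ≈ 65.3 kN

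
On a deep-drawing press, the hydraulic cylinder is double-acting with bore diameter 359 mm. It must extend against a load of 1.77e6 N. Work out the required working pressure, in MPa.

P ≈ 17.5 MPa

Cap-side area A_cap = π/4 × (359 mm)² = 1.012e5 mm^2
P = F / A = 1.77e6 N / A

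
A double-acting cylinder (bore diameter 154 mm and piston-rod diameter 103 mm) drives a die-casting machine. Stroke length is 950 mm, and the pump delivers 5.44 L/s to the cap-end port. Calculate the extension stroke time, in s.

Cap-side area A_cap = π/4 × (154 mm)² = 18630 mm^2
Swept volume V = A × L; t = V / Q = A·L / Q

t ≈ 3.25 s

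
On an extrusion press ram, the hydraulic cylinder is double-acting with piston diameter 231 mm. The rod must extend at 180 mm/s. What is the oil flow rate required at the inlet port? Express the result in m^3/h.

Cap-side area A_cap = π/4 × (231 mm)² = 41910 mm^2
Q = A × v

Q ≈ 27.2 m^3/h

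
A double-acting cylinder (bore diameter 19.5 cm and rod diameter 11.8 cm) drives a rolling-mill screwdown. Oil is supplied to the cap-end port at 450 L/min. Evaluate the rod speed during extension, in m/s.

v ≈ 0.251 m/s

Cap-side area A_cap = π/4 × (19.5 cm)² = 298.6 cm^2
v = Q / A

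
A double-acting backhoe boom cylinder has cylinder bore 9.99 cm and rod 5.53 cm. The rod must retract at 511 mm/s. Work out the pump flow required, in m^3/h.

Q ≈ 10.0 m^3/h

Rod-side annular area A_ann = π/4 × (9.99² − 5.53²) = 54.36 cm^2
Q = A × v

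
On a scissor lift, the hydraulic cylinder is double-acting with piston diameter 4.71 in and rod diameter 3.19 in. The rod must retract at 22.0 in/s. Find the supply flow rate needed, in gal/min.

Rod-side annular area A_ann = π/4 × (4.71² − 3.19²) = 9.431 in^2
Q = A × v

Q ≈ 53.9 gal/min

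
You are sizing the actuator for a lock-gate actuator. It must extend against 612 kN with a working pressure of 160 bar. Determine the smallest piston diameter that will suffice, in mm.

Extension force acts on the full piston face: F = P × (π/4)D².
D = √(4F / (πP)) = √(4 × 612 kN / (π × 160 bar))

D ≈ 221 mm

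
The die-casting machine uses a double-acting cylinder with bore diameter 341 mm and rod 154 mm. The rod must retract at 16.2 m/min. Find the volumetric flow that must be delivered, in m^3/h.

Q ≈ 70.7 m^3/h

Rod-side annular area A_ann = π/4 × (341² − 154²) = 72700 mm^2
Q = A × v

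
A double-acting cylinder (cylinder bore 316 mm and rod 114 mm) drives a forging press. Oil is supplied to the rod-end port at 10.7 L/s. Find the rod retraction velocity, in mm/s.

Rod-side annular area A_ann = π/4 × (316² − 114²) = 68220 mm^2
Flow into the rod-end port fills the annular volume.
v = Q / A

v ≈ 157 mm/s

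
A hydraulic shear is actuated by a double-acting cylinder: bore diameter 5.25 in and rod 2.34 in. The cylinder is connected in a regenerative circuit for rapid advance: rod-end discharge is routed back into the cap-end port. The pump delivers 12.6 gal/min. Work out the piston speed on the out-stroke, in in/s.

v ≈ 11.3 in/s

In regeneration the rod-end outflow joins the pump flow into the cap end, so the net volume the pump must supply per unit advance equals the rod cross-section area.
Rod cross-section A_rod = π/4 × (2.34 in)² = 4.301 in^2
v = Q_pump / A_rod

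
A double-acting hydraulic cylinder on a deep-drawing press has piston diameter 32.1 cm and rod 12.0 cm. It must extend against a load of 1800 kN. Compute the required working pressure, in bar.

Cap-side area A_cap = π/4 × (32.1 cm)² = 809.3 cm^2
P = F / A = 1800 kN / A

P ≈ 222 bar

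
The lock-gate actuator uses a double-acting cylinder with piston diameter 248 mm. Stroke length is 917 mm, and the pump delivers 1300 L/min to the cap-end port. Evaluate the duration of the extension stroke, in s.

Cap-side area A_cap = π/4 × (248 mm)² = 48310 mm^2
Swept volume V = A × L; t = V / Q = A·L / Q

t ≈ 2.04 s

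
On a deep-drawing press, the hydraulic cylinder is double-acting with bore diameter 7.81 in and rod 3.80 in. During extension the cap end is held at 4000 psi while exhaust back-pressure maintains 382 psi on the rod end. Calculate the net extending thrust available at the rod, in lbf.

Cap-side area A_cap = π/4 × (7.81 in)² = 47.91 in^2
Rod-side annular area A_ann = π/4 × (7.81² − 3.80²) = 36.57 in^2
Net thrust = P_cap·A_cap − P_rod·A_ann = 1.916e5 lbf − 13970 lbf

F ≈ 1.78e5 lbf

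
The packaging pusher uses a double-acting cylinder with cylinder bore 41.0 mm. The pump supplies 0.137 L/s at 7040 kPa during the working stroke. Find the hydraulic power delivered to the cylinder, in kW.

Hydraulic power = P × Q

W ≈ 0.964 kW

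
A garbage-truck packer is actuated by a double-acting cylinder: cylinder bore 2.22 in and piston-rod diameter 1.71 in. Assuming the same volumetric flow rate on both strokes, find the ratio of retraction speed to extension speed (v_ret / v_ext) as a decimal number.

Cap-side area A_cap = π/4 × (2.22 in)² = 3.871 in^2
Rod-side annular area A_ann = π/4 × (2.22² − 1.71²) = 1.574 in^2
For equal Q, v ∝ 1/A, so v_ret/v_ext = A_cap/A_ann.

v_ret/v_ext ≈ 2.46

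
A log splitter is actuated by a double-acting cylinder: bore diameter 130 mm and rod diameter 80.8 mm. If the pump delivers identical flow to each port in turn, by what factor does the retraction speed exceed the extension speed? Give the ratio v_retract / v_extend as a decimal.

v_ret/v_ext ≈ 1.63

Cap-side area A_cap = π/4 × (130 mm)² = 13270 mm^2
Rod-side annular area A_ann = π/4 × (130² − 80.8²) = 8146 mm^2
For equal Q, v ∝ 1/A, so v_ret/v_ext = A_cap/A_ann.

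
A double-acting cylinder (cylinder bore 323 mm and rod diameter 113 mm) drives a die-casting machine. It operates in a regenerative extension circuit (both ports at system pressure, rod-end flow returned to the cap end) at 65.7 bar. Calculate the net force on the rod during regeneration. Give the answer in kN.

F ≈ 65.9 kN

With equal pressure on both faces, forces on the annular region cancel; the net push is pressure × rod cross-section.
Rod cross-section A_rod = π/4 × (113 mm)² = 10030 mm^2
F = P × A_rod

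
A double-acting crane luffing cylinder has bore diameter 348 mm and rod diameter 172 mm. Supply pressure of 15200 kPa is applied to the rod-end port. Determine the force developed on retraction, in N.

Rod-side annular area A_ann = π/4 × (348² − 172²) = 71880 mm^2
On retraction the pressure acts on the annular area (bore minus rod).
F = P × A_ann

F ≈ 1.09e6 N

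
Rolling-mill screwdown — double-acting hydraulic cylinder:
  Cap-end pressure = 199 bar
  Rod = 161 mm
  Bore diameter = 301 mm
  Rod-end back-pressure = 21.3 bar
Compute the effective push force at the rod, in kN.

Cap-side area A_cap = π/4 × (301 mm)² = 71160 mm^2
Rod-side annular area A_ann = π/4 × (301² − 161²) = 50800 mm^2
Net thrust = P_cap·A_cap − P_rod·A_ann = 1416 kN − 108.2 kN

F ≈ 1310 kN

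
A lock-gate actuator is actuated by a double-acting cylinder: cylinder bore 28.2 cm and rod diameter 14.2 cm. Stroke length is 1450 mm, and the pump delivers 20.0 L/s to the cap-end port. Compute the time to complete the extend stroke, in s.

Cap-side area A_cap = π/4 × (28.2 cm)² = 624.6 cm^2
Swept volume V = A × L; t = V / Q = A·L / Q

t ≈ 4.53 s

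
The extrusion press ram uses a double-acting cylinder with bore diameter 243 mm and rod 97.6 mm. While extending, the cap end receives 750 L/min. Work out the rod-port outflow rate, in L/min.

Q_out ≈ 629 L/min

Cap-side area A_cap = π/4 × (243 mm)² = 46380 mm^2
Rod-side annular area A_ann = π/4 × (243² − 97.6²) = 38900 mm^2
Piston speed v = Q_in/A_cap; rod-end outflow Q_out = v × A_ann = Q_in × A_ann/A_cap.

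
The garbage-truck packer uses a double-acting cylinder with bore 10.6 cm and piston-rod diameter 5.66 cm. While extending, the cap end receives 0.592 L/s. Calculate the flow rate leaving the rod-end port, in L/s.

Cap-side area A_cap = π/4 × (10.6 cm)² = 88.25 cm^2
Rod-side annular area A_ann = π/4 × (10.6² − 5.66²) = 63.09 cm^2
Piston speed v = Q_in/A_cap; rod-end outflow Q_out = v × A_ann = Q_in × A_ann/A_cap.

Q_out ≈ 0.423 L/s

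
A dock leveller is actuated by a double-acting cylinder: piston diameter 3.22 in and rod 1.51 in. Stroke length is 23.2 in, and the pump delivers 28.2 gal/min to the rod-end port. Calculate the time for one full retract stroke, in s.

t ≈ 1.36 s

Rod-side annular area A_ann = π/4 × (3.22² − 1.51²) = 6.353 in^2
Swept volume V = A × L; t = V / Q = A·L / Q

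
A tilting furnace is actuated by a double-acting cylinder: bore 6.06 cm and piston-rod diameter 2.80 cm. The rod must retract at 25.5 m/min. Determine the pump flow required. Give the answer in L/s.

Rod-side annular area A_ann = π/4 × (6.06² − 2.80²) = 22.69 cm^2
Q = A × v

Q ≈ 0.964 L/s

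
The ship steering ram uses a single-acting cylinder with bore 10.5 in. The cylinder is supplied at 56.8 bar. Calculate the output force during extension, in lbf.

Cap-side area A_cap = π/4 × (10.5 in)² = 86.59 in^2
F = P × A_cap = 56.8 bar × A_cap

F ≈ 71300 lbf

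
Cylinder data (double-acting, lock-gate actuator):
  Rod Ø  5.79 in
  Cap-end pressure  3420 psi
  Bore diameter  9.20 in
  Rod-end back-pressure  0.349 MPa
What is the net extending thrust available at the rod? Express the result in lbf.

Cap-side area A_cap = π/4 × (9.20 in)² = 66.48 in^2
Rod-side annular area A_ann = π/4 × (9.20² − 5.79²) = 40.15 in^2
Net thrust = P_cap·A_cap − P_rod·A_ann = 2.273e5 lbf − 2032 lbf

F ≈ 2.25e5 lbf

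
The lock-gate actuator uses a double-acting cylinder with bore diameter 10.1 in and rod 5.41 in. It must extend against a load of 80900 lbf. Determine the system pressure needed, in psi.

P ≈ 1010 psi

Cap-side area A_cap = π/4 × (10.1 in)² = 80.12 in^2
P = F / A = 80900 lbf / A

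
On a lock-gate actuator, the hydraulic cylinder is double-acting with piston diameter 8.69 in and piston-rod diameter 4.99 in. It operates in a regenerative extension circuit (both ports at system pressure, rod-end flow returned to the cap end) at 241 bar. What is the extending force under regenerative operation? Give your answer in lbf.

With equal pressure on both faces, forces on the annular region cancel; the net push is pressure × rod cross-section.
Rod cross-section A_rod = π/4 × (4.99 in)² = 19.56 in^2
F = P × A_rod

F ≈ 68400 lbf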